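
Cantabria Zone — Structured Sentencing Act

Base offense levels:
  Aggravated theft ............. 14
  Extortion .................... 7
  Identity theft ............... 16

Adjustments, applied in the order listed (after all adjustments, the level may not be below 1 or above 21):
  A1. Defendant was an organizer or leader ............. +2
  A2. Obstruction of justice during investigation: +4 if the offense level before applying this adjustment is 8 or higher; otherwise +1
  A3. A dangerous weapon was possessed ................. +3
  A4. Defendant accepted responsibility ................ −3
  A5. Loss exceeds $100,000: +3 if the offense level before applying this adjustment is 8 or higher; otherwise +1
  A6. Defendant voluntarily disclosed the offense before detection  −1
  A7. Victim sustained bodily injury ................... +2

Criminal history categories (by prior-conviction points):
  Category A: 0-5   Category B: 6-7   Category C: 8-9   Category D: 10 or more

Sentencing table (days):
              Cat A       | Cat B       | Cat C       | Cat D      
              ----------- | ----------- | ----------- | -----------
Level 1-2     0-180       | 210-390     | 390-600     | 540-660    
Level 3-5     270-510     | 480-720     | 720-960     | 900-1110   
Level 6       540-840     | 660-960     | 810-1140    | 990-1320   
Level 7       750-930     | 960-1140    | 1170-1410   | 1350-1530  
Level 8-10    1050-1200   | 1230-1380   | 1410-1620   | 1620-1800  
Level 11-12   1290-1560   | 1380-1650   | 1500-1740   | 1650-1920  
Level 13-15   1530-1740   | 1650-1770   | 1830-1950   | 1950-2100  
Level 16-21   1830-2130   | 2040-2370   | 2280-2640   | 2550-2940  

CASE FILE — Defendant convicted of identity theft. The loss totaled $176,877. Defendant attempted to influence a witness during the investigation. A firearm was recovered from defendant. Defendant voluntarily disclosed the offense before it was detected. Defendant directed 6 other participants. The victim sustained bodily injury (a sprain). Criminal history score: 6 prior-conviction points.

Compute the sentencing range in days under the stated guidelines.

Base offense level for identity theft: 16.
A1 applies: 16 + 2 = 18.
A2 applies (level before this adjustment is 18 ≥ 8, so +4): 18 + 4 = 22.
A3 applies: 22 + 3 = 25.
A4 does not apply.
A5 applies (level before this adjustment is 25 ≥ 8, so +3): 25 + 3 = 28.
A6 applies: 28 − 1 = 27.
A7 applies: 27 + 2 = 29.
Level 29 exceeds the maximum of 21; capped at 21.
Final offense level: 21.
Criminal history: 6 prior points → Category B (6-7).
Level 21 falls in the 16-21 band.
Grid: Level 16-21 × Category B = 2040-2370 days.

2040-2370 days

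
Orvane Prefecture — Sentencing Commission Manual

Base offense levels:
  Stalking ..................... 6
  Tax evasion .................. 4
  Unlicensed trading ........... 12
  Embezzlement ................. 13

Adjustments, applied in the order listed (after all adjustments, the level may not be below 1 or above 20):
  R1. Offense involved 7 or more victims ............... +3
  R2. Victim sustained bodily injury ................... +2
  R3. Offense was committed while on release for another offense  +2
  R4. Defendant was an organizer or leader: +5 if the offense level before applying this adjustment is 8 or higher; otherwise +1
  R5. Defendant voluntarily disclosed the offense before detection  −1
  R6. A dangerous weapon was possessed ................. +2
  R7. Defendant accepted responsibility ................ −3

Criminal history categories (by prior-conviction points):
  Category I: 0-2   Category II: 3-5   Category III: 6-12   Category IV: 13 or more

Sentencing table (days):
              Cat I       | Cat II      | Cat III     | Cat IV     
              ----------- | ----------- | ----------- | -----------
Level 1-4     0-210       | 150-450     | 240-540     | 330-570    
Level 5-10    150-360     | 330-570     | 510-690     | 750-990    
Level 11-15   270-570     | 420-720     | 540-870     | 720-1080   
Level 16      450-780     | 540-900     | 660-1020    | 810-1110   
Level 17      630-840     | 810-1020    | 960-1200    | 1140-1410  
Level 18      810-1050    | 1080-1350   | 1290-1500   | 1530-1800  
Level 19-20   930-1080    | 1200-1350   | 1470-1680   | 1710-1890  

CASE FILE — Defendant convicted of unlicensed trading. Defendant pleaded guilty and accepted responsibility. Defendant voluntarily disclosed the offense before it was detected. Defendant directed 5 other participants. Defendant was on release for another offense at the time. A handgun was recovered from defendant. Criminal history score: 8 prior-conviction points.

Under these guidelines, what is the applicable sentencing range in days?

Base offense level for unlicensed trading: 12.
R1 does not apply.
R3 applies: 12 + 2 = 14.
R4 applies (level before this adjustment is 14 ≥ 8, so +5): 14 + 5 = 19.
R5 applies: 19 − 1 = 18.
R6 applies: 18 + 2 = 20.
R7 applies: 20 − 3 = 17.
Final offense level: 17.
Criminal history: 8 prior points → Category III (6-12).
Level 17 falls in the 17 band.
Grid: Level 17 × Category III = 960-1200 days.

960-1200 days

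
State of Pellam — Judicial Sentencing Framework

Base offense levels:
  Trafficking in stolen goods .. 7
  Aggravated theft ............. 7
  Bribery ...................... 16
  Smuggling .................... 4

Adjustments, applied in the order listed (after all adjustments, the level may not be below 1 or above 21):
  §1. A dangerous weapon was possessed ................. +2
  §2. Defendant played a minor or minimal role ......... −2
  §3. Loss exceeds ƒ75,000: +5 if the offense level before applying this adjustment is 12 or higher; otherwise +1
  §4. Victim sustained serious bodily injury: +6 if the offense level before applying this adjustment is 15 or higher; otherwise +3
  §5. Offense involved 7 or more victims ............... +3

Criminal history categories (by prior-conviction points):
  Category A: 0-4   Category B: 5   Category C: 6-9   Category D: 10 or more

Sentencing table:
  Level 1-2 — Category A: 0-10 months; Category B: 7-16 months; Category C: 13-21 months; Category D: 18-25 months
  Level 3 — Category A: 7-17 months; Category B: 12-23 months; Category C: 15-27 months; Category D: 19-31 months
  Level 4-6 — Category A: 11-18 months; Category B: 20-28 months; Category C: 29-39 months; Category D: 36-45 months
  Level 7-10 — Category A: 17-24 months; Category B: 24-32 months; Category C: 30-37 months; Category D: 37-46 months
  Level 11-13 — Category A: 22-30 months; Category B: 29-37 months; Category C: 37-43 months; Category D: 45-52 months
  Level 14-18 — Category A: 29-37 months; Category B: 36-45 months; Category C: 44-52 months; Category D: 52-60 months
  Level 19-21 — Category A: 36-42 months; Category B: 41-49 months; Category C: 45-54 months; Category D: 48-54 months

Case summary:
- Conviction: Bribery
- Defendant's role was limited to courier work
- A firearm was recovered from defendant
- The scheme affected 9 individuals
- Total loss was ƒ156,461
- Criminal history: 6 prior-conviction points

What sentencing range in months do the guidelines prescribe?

45-54 months

Base offense level for bribery: 16.
§1 applies: 16 + 2 = 18.
§2 applies: 18 − 2 = 16.
§3 applies (level before this adjustment is 16 ≥ 12, so +5): 16 + 5 = 21.
§4 does not apply.
§5 applies: 21 + 3 = 24.
Level 24 exceeds the maximum of 21; capped at 21.
Final offense level: 21.
Criminal history: 6 prior points → Category C (6-9).
Level 21 falls in the 19-21 band.
Grid: Level 19-21 × Category C = 45-54 months.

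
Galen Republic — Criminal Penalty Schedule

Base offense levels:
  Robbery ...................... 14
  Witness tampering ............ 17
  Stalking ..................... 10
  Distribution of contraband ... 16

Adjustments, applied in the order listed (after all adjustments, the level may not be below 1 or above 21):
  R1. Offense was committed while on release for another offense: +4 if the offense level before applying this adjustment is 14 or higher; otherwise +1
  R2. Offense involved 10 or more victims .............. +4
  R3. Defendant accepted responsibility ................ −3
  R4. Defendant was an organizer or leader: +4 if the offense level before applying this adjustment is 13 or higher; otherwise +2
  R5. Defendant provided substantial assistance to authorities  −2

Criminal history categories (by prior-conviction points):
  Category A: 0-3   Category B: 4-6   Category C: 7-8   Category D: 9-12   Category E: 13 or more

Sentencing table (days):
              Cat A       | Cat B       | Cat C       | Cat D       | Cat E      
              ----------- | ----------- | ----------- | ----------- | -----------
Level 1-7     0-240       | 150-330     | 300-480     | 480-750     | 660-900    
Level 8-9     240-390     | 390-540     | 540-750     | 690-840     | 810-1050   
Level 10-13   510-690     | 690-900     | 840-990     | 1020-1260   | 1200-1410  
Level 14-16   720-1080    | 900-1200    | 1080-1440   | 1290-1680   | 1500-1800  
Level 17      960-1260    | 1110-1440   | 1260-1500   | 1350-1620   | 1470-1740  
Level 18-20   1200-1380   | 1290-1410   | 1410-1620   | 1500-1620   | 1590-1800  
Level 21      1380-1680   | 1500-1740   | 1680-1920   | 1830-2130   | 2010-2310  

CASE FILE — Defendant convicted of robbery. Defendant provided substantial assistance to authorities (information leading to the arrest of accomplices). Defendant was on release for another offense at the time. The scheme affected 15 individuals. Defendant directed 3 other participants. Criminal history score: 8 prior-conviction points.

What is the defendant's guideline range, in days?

Base offense level for robbery: 14.
R1 applies (level before this adjustment is 14 ≥ 14, so +4): 14 + 4 = 18.
R2 applies: 18 + 4 = 22.
R3 does not apply.
R4 applies (level before this adjustment is 22 ≥ 13, so +4): 22 + 4 = 26.
R5 applies: 26 − 2 = 24.
Level 24 exceeds the maximum of 21; capped at 21.
Final offense level: 21.
Criminal history: 8 prior points → Category C (7-8).
Level 21 falls in the 21 band.
Grid: Level 21 × Category C = 1680-1920 days.

1680-1920 days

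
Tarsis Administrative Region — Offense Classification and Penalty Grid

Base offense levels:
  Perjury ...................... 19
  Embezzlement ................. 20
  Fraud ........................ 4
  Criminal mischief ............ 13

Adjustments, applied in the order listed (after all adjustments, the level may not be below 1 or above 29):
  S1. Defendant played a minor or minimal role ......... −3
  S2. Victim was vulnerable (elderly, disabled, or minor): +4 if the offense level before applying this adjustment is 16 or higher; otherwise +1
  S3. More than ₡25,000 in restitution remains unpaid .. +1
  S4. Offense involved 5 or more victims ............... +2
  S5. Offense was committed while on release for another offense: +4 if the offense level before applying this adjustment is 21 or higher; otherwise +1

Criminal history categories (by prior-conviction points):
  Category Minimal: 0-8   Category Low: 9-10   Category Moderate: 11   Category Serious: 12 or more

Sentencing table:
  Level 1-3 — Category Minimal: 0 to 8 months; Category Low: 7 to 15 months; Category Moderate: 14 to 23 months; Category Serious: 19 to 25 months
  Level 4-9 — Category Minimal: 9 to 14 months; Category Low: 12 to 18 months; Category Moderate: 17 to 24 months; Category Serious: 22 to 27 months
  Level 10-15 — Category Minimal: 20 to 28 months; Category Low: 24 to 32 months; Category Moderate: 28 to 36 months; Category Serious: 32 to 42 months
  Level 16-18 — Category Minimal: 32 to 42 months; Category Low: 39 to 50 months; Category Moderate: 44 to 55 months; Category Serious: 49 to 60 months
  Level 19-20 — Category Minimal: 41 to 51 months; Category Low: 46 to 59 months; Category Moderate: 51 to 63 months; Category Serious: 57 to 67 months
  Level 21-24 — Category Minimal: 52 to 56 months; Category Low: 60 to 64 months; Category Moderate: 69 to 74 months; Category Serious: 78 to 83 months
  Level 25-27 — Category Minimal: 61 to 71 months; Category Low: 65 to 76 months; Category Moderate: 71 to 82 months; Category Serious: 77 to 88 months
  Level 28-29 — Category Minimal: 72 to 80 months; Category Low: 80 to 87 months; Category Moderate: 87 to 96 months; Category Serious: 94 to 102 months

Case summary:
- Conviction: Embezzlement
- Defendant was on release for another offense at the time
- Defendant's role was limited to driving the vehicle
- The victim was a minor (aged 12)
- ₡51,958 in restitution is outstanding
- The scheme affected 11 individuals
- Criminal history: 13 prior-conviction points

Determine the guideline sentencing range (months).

Base offense level for embezzlement: 20.
S1 applies: 20 − 3 = 17.
S2 applies (level before this adjustment is 17 ≥ 16, so +4): 17 + 4 = 21.
S3 applies: 21 + 1 = 22.
S4 applies: 22 + 2 = 24.
S5 applies (level before this adjustment is 24 ≥ 21, so +4): 24 + 4 = 28.
Final offense level: 28.
Criminal history: 13 prior points → Category Serious (12+).
Level 28 falls in the 28-29 band.
Grid: Level 28-29 × Category Serious = 94-102 months.

94-102 months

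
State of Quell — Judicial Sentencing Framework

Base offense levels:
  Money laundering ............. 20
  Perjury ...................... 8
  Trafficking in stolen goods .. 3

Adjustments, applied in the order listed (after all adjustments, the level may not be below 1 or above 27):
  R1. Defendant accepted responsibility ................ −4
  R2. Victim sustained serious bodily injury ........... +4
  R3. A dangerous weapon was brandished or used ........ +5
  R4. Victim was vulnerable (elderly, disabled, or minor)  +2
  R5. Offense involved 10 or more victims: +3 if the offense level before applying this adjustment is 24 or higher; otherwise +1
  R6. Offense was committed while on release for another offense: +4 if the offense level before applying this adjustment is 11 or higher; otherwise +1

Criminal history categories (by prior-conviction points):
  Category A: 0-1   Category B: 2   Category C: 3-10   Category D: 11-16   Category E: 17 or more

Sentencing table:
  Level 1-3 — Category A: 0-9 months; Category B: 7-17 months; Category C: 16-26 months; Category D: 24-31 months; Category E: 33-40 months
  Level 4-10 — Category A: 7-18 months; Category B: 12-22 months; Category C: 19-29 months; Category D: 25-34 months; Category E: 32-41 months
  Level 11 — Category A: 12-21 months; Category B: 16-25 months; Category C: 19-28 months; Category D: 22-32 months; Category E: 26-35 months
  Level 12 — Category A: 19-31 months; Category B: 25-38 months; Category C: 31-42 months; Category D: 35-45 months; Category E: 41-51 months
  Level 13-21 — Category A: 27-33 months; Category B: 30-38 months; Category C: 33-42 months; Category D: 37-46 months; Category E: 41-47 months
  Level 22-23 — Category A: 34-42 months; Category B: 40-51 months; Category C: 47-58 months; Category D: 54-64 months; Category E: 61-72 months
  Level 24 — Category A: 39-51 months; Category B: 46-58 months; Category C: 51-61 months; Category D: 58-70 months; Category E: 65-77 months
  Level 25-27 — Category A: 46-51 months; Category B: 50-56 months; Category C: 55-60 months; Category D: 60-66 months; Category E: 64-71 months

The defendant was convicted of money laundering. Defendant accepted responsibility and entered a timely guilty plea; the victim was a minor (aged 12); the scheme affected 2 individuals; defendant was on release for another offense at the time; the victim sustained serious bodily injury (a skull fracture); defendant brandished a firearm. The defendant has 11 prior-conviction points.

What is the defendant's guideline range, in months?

Base offense level for money laundering: 20.
R1 applies: 20 − 4 = 16.
R2 applies: 16 + 4 = 20.
R3 applies: 20 + 5 = 25.
R4 applies: 25 + 2 = 27.
R6 applies (level before this adjustment is 27 ≥ 11, so +4): 27 + 4 = 31.
Level 31 exceeds the maximum of 27; capped at 27.
Final offense level: 27.
Criminal history: 11 prior points → Category D (11-16).
Level 27 falls in the 25-27 band.
Grid: Level 25-27 × Category D = 60-66 months.

60-66 months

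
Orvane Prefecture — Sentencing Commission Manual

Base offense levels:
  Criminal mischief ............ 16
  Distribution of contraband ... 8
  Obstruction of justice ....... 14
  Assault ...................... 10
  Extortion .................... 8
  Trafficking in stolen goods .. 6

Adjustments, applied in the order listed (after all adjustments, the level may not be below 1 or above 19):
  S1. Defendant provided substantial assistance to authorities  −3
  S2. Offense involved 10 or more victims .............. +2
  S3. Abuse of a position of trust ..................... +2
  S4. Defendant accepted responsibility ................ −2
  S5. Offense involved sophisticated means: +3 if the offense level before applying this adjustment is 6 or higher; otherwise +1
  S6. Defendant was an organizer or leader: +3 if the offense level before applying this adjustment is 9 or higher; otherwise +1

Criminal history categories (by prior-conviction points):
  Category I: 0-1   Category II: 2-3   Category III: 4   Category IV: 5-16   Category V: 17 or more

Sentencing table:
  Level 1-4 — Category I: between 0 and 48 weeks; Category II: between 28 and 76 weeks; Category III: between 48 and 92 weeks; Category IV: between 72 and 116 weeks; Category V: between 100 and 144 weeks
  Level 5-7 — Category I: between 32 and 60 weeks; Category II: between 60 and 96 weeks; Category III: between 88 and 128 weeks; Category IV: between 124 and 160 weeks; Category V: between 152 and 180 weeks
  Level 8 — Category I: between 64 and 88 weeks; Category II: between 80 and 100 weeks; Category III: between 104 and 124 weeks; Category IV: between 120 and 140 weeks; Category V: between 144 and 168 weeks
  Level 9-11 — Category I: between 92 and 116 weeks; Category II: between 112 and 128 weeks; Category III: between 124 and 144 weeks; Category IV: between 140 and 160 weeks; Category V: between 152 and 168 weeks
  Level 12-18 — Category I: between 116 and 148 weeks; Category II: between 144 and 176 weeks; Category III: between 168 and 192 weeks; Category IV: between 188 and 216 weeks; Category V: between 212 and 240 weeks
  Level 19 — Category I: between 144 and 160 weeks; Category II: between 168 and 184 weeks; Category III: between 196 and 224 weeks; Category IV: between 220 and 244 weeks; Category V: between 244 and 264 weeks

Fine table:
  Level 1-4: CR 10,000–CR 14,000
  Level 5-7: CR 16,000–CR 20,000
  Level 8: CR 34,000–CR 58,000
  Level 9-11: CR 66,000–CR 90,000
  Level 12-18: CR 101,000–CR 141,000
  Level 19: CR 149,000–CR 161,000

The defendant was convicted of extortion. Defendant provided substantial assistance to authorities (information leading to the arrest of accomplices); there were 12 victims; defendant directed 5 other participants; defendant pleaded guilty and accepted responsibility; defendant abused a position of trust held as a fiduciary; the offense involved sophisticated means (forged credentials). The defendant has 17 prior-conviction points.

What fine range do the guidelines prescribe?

CR 101,000–CR 141,000

Base offense level for extortion: 8.
S1 applies: 8 − 3 = 5.
S2 applies: 5 + 2 = 7.
S3 applies: 7 + 2 = 9.
S4 applies: 9 − 2 = 7.
S5 applies (level before this adjustment is 7 ≥ 6, so +3): 7 + 3 = 10.
S6 applies (level before this adjustment is 10 ≥ 9, so +3): 10 + 3 = 13.
Final offense level: 13.
Level 13 falls in the 12-18 band.
Fine table: Level 12-18 → CR 101,000–CR 141,000.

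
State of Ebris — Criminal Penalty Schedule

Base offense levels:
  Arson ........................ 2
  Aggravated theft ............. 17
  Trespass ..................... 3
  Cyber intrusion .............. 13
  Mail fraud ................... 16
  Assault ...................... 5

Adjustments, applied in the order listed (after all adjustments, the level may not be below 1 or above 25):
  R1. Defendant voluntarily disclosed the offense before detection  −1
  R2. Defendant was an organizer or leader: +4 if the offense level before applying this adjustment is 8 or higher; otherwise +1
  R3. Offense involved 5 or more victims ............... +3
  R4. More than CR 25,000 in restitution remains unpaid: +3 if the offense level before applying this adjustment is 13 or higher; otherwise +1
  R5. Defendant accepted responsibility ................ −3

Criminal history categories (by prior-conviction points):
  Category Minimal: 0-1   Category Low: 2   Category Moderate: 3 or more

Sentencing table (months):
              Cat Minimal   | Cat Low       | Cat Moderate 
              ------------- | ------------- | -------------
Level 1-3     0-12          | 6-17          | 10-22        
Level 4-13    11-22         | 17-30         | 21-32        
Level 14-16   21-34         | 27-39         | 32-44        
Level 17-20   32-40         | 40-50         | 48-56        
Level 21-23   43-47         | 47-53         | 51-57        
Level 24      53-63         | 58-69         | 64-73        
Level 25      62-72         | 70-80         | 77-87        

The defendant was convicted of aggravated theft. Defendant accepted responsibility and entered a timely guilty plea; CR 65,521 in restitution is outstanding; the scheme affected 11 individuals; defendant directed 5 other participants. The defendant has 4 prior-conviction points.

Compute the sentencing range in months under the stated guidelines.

64-73 months

Base offense level for aggravated theft: 17.
R1 does not apply.
R2 applies (level before this adjustment is 17 ≥ 8, so +4): 17 + 4 = 21.
R3 applies: 21 + 3 = 24.
R4 applies (level before this adjustment is 24 ≥ 13, so +3): 24 + 3 = 27.
R5 applies: 27 − 3 = 24.
Final offense level: 24.
Criminal history: 4 prior points → Category Moderate (3+).
Level 24 falls in the 24 band.
Grid: Level 24 × Category Moderate = 64-73 months.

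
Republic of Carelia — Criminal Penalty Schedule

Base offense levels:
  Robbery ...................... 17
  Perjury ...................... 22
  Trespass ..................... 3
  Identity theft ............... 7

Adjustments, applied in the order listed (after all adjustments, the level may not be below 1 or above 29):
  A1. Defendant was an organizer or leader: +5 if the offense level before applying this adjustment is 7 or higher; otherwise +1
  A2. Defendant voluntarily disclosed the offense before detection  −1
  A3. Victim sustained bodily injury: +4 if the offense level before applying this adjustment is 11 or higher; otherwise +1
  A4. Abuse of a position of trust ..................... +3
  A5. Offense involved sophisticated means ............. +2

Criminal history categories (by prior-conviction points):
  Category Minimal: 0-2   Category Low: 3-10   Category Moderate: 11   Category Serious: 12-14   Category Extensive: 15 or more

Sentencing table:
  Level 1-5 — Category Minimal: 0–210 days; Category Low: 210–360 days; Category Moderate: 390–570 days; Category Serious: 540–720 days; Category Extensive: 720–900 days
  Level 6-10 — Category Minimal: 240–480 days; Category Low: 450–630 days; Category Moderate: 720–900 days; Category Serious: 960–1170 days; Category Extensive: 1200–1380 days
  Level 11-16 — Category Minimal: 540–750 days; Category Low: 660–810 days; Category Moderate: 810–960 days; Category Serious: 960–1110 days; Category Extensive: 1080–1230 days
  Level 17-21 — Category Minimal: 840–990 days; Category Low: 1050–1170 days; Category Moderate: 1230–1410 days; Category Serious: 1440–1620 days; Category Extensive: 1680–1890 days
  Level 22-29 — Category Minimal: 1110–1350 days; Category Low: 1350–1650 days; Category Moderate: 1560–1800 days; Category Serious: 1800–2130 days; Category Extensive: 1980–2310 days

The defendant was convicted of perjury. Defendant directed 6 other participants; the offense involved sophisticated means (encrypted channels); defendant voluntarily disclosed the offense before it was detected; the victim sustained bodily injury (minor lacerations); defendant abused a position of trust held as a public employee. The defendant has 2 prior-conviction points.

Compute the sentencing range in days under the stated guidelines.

Base offense level for perjury: 22.
A1 applies (level before this adjustment is 22 ≥ 7, so +5): 22 + 5 = 27.
A2 applies: 27 − 1 = 26.
A3 applies (level before this adjustment is 26 ≥ 11, so +4): 26 + 4 = 30.
A4 applies: 30 + 3 = 33.
A5 applies: 33 + 2 = 35.
Level 35 exceeds the maximum of 29; capped at 29.
Final offense level: 29.
Criminal history: 2 prior points → Category Minimal (0-2).
Level 29 falls in the 22-29 band.
Grid: Level 22-29 × Category Minimal = 1110-1350 days.

1110-1350 days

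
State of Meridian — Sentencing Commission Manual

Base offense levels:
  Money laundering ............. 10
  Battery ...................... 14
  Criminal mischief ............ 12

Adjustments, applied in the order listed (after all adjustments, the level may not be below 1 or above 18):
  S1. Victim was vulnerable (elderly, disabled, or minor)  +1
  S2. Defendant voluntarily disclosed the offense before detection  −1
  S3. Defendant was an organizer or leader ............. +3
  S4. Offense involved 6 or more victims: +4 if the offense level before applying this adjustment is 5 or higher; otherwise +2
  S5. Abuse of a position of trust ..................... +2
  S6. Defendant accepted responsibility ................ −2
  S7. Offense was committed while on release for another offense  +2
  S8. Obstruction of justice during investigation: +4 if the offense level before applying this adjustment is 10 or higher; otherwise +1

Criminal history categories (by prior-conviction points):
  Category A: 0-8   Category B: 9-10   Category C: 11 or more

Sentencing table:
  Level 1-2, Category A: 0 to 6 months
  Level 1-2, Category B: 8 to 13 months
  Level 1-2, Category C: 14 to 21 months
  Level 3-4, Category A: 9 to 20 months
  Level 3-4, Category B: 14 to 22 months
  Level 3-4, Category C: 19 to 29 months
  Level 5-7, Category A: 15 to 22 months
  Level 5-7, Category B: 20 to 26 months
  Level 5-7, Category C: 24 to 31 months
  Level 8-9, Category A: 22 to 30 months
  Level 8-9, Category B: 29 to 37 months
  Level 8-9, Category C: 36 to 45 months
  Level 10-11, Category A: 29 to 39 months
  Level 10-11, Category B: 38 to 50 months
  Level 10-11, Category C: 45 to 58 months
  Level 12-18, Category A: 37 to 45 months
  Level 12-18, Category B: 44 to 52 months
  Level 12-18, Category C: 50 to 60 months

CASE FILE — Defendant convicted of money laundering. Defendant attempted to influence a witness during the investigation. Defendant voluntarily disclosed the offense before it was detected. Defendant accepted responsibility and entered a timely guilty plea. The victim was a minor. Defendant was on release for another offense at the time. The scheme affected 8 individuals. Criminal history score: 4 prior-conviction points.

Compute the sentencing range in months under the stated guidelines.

Base offense level for money laundering: 10.
S1 applies: 10 + 1 = 11.
S2 applies: 11 − 1 = 10.
S4 applies (level before this adjustment is 10 ≥ 5, so +4): 10 + 4 = 14.
S5 does not apply.
S6 applies: 14 − 2 = 12.
S7 applies: 12 + 2 = 14.
S8 applies (level before this adjustment is 14 ≥ 10, so +4): 14 + 4 = 18.
Final offense level: 18.
Criminal history: 4 prior points → Category A (0-8).
Level 18 falls in the 12-18 band.
Grid: Level 12-18 × Category A = 37-45 months.

37-45 months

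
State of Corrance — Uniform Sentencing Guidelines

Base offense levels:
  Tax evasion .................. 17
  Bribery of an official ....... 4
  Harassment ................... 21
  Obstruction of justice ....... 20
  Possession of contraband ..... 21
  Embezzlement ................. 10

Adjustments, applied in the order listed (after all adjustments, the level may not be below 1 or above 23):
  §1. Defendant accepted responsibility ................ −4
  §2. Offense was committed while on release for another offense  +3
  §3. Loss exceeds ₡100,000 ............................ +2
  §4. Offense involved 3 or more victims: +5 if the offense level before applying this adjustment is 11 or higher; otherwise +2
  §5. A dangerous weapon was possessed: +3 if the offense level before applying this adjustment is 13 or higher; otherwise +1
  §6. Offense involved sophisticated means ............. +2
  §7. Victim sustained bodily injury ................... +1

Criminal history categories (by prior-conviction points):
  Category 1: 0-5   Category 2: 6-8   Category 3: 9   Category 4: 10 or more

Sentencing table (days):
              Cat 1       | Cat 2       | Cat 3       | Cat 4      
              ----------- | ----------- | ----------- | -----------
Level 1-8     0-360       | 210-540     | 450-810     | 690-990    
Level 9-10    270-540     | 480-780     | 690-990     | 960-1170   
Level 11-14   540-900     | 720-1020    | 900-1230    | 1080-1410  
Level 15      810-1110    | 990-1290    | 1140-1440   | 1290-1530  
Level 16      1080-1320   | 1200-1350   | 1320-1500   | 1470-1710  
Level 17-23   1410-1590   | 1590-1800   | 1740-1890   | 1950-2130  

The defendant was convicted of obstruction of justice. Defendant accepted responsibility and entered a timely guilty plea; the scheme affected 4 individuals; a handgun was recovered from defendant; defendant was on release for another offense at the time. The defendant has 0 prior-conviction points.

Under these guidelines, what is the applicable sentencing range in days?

Base offense level for obstruction of justice: 20.
§1 applies: 20 − 4 = 16.
§2 applies: 16 + 3 = 19.
§4 applies (level before this adjustment is 19 ≥ 11, so +5): 19 + 5 = 24.
§5 applies (level before this adjustment is 24 ≥ 13, so +3): 24 + 3 = 27.
§6 does not apply.
Level 27 exceeds the maximum of 23; capped at 23.
Final offense level: 23.
Criminal history: 0 prior points → Category 1 (0-5).
Level 23 falls in the 17-23 band.
Grid: Level 17-23 × Category 1 = 1410-1590 days.

1410-1590 days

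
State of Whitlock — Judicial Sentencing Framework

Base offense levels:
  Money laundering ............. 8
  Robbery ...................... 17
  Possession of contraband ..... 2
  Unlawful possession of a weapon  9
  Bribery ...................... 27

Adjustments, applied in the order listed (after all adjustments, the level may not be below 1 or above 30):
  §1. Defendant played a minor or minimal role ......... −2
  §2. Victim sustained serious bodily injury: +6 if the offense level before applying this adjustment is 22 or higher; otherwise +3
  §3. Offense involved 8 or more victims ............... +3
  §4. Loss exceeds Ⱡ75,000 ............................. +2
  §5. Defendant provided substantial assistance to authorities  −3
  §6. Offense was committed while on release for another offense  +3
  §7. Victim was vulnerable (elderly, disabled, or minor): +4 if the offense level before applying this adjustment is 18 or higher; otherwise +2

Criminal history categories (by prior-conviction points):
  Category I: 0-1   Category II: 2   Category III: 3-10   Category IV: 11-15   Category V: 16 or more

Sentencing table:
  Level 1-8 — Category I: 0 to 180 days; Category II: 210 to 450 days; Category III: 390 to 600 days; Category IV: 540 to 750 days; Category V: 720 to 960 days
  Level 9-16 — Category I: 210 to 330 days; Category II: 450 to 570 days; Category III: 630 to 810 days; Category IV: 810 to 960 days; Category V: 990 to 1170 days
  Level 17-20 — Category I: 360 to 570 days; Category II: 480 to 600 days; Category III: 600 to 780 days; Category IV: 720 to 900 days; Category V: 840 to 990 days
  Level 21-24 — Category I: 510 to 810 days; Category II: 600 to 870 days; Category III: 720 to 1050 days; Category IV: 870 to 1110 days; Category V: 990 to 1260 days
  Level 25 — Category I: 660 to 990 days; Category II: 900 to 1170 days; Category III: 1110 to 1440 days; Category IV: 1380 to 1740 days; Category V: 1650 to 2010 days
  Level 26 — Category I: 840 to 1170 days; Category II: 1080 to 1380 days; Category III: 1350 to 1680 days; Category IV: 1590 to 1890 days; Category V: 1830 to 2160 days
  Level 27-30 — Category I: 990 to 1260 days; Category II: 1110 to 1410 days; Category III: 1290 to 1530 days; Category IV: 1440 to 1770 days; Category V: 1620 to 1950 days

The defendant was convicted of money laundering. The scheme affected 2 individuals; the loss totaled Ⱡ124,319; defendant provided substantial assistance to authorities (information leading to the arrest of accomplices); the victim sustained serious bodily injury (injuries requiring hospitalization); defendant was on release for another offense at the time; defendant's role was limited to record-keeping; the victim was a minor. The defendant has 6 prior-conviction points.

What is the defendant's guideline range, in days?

630-810 days

Base offense level for money laundering: 8.
§1 applies: 8 − 2 = 6.
§2 applies (level before this adjustment is 6 < 22, so +3): 6 + 3 = 9.
§4 applies: 9 + 2 = 11.
§5 applies: 11 − 3 = 8.
§6 applies: 8 + 3 = 11.
§7 applies (level before this adjustment is 11 < 18, so +2): 11 + 2 = 13.
Final offense level: 13.
Criminal history: 6 prior points → Category III (3-10).
Level 13 falls in the 9-16 band.
Grid: Level 9-16 × Category III = 630-810 days.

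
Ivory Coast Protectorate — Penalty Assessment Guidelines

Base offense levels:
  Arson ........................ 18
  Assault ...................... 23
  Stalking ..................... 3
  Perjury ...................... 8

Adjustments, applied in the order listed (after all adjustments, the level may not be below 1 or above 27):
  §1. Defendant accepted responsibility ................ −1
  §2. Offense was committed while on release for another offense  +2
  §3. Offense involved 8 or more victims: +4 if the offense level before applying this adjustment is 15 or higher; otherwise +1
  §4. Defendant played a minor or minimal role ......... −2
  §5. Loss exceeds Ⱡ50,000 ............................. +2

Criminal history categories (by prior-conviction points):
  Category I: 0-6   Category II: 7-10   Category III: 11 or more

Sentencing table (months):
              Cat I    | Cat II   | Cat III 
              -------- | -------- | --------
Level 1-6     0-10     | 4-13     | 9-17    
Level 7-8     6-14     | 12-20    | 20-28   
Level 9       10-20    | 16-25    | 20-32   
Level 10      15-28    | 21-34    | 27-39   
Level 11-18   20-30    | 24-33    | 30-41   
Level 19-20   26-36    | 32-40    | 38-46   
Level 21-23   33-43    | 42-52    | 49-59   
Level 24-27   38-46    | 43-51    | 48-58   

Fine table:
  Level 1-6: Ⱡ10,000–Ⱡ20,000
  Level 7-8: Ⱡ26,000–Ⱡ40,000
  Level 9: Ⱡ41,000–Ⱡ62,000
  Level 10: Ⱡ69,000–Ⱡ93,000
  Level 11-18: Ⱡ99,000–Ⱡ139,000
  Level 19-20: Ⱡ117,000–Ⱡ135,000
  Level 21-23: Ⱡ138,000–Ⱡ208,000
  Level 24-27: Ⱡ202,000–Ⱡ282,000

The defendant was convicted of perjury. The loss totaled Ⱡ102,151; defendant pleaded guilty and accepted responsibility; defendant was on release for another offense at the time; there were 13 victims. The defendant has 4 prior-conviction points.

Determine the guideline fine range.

Base offense level for perjury: 8.
§1 applies: 8 − 1 = 7.
§2 applies: 7 + 2 = 9.
§3 applies (level before this adjustment is 9 < 15, so +1): 9 + 1 = 10.
§4 does not apply.
§5 applies: 10 + 2 = 12.
Final offense level: 12.
Level 12 falls in the 11-18 band.
Fine table: Level 11-18 → Ⱡ99,000–Ⱡ139,000.

Ⱡ99,000–Ⱡ139,000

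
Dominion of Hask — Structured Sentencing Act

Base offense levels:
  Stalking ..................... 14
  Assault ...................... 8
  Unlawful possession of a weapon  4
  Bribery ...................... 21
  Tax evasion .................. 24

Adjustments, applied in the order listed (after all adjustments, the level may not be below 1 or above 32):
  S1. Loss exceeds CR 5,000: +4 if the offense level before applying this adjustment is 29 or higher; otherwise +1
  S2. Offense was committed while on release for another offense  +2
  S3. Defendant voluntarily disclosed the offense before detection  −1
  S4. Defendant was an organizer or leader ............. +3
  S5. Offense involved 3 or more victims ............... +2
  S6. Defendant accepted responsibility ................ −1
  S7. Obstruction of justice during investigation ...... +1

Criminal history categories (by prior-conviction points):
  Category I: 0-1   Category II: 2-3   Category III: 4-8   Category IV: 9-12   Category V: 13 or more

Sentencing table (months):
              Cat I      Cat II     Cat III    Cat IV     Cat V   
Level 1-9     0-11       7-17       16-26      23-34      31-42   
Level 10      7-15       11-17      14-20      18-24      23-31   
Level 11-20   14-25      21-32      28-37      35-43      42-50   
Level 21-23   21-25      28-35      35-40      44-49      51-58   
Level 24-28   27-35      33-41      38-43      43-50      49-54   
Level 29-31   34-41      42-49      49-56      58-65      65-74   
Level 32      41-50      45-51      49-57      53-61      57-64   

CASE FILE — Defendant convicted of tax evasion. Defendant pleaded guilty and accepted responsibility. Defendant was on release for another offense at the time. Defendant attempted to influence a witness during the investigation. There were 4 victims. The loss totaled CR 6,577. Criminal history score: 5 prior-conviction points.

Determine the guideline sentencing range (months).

Base offense level for tax evasion: 24.
S1 applies (level before this adjustment is 24 < 29, so +1): 24 + 1 = 25.
S2 applies: 25 + 2 = 27.
S5 applies: 27 + 2 = 29.
S6 applies: 29 − 1 = 28.
S7 applies: 28 + 1 = 29.
Final offense level: 29.
Criminal history: 5 prior points → Category III (4-8).
Level 29 falls in the 29-31 band.
Grid: Level 29-31 × Category III = 49-56 months.

49-56 months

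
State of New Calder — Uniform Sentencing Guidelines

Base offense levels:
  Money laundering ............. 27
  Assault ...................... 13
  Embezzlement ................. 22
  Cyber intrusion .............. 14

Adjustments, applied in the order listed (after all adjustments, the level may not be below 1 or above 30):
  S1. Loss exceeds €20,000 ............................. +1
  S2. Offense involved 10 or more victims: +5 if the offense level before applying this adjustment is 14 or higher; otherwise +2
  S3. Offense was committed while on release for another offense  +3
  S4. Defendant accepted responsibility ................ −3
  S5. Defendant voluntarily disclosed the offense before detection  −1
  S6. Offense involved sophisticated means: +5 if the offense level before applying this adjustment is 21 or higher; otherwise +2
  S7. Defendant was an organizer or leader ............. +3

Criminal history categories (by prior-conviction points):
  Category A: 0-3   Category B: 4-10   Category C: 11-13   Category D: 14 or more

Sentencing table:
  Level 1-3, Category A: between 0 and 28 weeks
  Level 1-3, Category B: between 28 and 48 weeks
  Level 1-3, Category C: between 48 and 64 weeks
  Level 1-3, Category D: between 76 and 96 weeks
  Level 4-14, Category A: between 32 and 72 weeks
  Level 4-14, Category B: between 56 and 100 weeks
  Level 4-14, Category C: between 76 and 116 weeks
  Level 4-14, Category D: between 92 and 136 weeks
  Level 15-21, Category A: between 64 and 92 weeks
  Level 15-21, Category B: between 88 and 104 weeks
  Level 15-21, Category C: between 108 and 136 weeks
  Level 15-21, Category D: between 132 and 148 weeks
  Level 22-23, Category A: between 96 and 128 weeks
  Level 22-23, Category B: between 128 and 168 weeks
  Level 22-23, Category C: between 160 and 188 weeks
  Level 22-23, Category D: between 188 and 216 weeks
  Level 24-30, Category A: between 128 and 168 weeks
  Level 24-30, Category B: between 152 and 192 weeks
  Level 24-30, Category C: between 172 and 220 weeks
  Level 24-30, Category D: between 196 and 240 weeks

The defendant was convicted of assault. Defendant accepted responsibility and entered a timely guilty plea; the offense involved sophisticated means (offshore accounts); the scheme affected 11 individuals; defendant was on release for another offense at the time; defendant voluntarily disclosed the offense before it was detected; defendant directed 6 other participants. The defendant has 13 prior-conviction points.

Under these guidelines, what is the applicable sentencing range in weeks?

108-136 weeks

Base offense level for assault: 13.
S1 does not apply.
S2 applies (level before this adjustment is 13 < 14, so +2): 13 + 2 = 15.
S3 applies: 15 + 3 = 18.
S4 applies: 18 − 3 = 15.
S5 applies: 15 − 1 = 14.
S6 applies (level before this adjustment is 14 < 21, so +2): 14 + 2 = 16.
S7 applies: 16 + 3 = 19.
Final offense level: 19.
Criminal history: 13 prior points → Category C (11-13).
Level 19 falls in the 15-21 band.
Grid: Level 15-21 × Category C = 108-136 weeks.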